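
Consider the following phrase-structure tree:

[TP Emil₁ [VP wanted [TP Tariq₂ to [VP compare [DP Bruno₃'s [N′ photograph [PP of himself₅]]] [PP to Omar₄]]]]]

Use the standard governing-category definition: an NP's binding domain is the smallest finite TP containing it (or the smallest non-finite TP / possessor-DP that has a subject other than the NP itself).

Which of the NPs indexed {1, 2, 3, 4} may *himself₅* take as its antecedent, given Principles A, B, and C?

*himself* is an anaphor, so Principle A applies: it must be bound in its binding domain.
Binding domain of *himself₅*: the possessed DP, whose subject is Bruno₃.
*Emil₁* c-commands the anaphor but is outside its binding domain → cannot satisfy Principle A.
*Tariq₂* c-commands the anaphor but is outside its binding domain → cannot satisfy Principle A.
*Bruno₃* c-commands the anaphor within its binding domain → licit binder.
*Omar₄* does not c-command the anaphor → cannot bind it.

{3}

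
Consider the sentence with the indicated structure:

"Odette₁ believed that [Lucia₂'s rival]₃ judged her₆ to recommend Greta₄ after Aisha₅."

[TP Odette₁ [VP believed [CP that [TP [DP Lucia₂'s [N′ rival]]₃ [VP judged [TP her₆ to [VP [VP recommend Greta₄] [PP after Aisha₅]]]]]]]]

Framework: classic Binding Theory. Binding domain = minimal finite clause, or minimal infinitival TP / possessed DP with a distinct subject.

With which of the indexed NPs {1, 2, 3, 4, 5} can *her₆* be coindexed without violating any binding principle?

*her* is a pronoun, so Principle B applies: it must be free in its binding domain.
Binding domain of *her₆*: the embedded TP, whose subject is [Lucia₂'s rival]₃.
*Odette₁* c-commands the pronoun but from outside its binding domain, and is not c-commanded by it → coindexation permitted.
*Lucia₂* and the pronoun do not c-command one another → neither Principle B nor Principle C is at stake; coindexation permitted.
*[Lucia₂'s rival]₃* c-commands the pronoun within its binding domain → coindexation would violate Principle B.
*Greta₄*: the pronoun c-commands this R-expression → coindexation would violate Principle C on *Greta₄*.
*Aisha₅*: the pronoun c-commands this R-expression → coindexation would violate Principle C on *Aisha₅*.

{1, 2}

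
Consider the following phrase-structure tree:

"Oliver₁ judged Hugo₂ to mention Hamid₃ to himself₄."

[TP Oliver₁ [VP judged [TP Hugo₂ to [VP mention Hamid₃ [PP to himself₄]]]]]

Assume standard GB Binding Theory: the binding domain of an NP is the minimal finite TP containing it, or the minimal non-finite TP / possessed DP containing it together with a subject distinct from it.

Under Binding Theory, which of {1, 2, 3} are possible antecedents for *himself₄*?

{2, 3}

*himself* is an anaphor, so Principle A applies: it must be bound in its binding domain.
Binding domain of *himself₄*: the embedded TP, whose subject is Hugo₂.
*Oliver₁* c-commands the anaphor but is outside its binding domain → cannot satisfy Principle A.
*Hugo₂* c-commands the anaphor within its binding domain → licit binder.
*Hamid₃* c-commands the anaphor within its binding domain → licit binder.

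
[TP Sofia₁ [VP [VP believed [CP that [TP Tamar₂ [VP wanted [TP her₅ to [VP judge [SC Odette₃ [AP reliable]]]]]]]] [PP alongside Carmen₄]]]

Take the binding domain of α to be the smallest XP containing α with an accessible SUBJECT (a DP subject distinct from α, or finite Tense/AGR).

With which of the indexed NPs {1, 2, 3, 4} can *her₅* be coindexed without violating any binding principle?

*her* is a pronoun, so Principle B applies: it must be free in its binding domain.
Binding domain of *her₅*: the embedded TP, whose subject is Tamar₂.
*Sofia₁* c-commands the pronoun but from outside its binding domain, and is not c-commanded by it → coindexation permitted.
*Tamar₂* c-commands the pronoun within its binding domain → coindexation would violate Principle B.
*Odette₃*: the pronoun c-commands this R-expression → coindexation would violate Principle C on *Odette₃*.
*Carmen₄* and the pronoun do not c-command one another → neither Principle B nor Principle C is at stake; coindexation permitted.

{1, 4}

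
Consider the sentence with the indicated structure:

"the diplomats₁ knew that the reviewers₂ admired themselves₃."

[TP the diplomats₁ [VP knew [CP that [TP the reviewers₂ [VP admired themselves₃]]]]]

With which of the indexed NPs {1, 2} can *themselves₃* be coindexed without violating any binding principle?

*themselves* is an anaphor, so Principle A applies: it must be bound in its binding domain.
Binding domain of *themselves₃*: the embedded TP, whose subject is the reviewers₂.
*the diplomats₁* c-commands the anaphor but is outside its binding domain → cannot satisfy Principle A.
*the reviewers₂* c-commands the anaphor within its binding domain → licit binder.

{2}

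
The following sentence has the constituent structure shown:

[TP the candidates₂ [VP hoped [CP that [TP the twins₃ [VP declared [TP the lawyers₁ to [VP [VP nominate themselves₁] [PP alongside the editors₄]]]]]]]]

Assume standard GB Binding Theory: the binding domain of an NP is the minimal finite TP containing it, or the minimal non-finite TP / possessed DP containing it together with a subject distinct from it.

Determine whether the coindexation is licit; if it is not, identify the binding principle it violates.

The two coindexed NPs are *the lawyers₁* and *themselves₁*.
*themselves₁* is an anaphor; its binding domain is the embedded TP, whose subject is the lawyers₁. *the lawyers₁* c-commands it within that domain and shares its index, so Principle A is satisfied.
*the lawyers₁* is an R-expression; *themselves₁* does not c-command it, and no other NP shares its index, so Principle C is satisfied.
All principles are respected.

grammatical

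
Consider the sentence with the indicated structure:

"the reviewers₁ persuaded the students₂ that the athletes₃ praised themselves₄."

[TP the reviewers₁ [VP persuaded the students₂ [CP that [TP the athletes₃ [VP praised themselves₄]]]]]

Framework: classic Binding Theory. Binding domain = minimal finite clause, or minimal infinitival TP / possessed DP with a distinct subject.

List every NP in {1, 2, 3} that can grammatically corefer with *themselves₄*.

{3}

*themselves* is an anaphor, so Principle A applies: it must be bound in its binding domain.
Binding domain of *themselves₄*: the embedded TP, whose subject is the athletes₃.
*the reviewers₁* c-commands the anaphor but is outside its binding domain → cannot satisfy Principle A.
*the students₂* c-commands the anaphor but is outside its binding domain → cannot satisfy Principle A.
*the athletes₃* c-commands the anaphor within its binding domain → licit binder.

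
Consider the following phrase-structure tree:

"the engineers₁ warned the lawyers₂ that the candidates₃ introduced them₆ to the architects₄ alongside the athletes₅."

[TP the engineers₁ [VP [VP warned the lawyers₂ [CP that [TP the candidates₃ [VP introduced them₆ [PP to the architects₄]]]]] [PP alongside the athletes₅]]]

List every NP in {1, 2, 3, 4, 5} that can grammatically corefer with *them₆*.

*them* is a pronoun, so Principle B applies: it must be free in its binding domain.
Binding domain of *them₆*: the embedded TP, whose subject is the candidates₃.
*the engineers₁* c-commands the pronoun but from outside its binding domain, and is not c-commanded by it → coindexation permitted.
*the lawyers₂* c-commands the pronoun but from outside its binding domain, and is not c-commanded by it → coindexation permitted.
*the candidates₃* c-commands the pronoun within its binding domain → coindexation would violate Principle B.
*the architects₄*: the pronoun c-commands this R-expression → coindexation would violate Principle C on *the architects₄*.
*the athletes₅* and the pronoun do not c-command one another → neither Principle B nor Principle C is at stake; coindexation permitted.

{1, 2, 5}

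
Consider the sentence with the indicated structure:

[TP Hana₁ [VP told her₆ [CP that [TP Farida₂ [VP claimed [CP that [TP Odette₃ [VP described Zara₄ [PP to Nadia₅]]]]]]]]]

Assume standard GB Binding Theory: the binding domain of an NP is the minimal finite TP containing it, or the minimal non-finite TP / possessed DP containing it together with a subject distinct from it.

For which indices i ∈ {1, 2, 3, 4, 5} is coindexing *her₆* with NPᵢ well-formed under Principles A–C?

none

*her* is a pronoun, so Principle B applies: it must be free in its binding domain.
Binding domain of *her₆*: the matrix TP, whose subject is Hana₁.
*Hana₁* c-commands the pronoun within its binding domain → coindexation would violate Principle B.
*Farida₂*: the pronoun c-commands this R-expression → coindexation would violate Principle C on *Farida₂*.
*Odette₃*: the pronoun c-commands this R-expression → coindexation would violate Principle C on *Odette₃*.
*Zara₄*: the pronoun c-commands this R-expression → coindexation would violate Principle C on *Zara₄*.
*Nadia₅*: the pronoun c-commands this R-expression → coindexation would violate Principle C on *Nadia₅*.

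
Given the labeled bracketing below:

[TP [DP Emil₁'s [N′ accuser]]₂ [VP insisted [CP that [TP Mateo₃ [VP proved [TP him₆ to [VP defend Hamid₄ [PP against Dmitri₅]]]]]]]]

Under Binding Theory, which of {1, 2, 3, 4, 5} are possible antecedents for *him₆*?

{1, 2}

*him* is a pronoun, so Principle B applies: it must be free in its binding domain.
Binding domain of *him₆*: the embedded TP, whose subject is Mateo₃.
*Emil₁* and the pronoun do not c-command one another → neither Principle B nor Principle C is at stake; coindexation permitted.
*[Emil₁'s accuser]₂* c-commands the pronoun but from outside its binding domain, and is not c-commanded by it → coindexation permitted.
*Mateo₃* c-commands the pronoun within its binding domain → coindexation would violate Principle B.
*Hamid₄*: the pronoun c-commands this R-expression → coindexation would violate Principle C on *Hamid₄*.
*Dmitri₅*: the pronoun c-commands this R-expression → coindexation would violate Principle C on *Dmitri₅*.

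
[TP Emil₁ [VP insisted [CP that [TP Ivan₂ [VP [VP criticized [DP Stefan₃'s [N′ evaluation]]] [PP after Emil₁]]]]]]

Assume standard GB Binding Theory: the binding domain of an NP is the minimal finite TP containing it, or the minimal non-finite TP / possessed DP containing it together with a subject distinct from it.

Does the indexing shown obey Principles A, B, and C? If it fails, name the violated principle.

The two coindexed NPs are *Emil₁* (the lower occurrence) and *Emil₁* (the higher occurrence).
*Emil₁* (the lower occurrence) is an R-expression. Principle C requires it to be free everywhere.
*Emil₁* (the higher occurrence) c-commands it and carries the same index.
The R-expression is bound → Principle C violation.

Principle C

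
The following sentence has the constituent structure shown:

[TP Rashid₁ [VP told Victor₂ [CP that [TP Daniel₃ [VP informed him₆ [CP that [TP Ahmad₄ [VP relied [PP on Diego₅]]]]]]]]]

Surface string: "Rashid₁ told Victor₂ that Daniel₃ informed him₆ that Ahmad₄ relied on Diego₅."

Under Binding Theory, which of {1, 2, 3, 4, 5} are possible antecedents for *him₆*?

*him* is a pronoun, so Principle B applies: it must be free in its binding domain.
Binding domain of *him₆*: the embedded TP, whose subject is Daniel₃.
*Rashid₁* c-commands the pronoun but from outside its binding domain, and is not c-commanded by it → coindexation permitted.
*Victor₂* c-commands the pronoun but from outside its binding domain, and is not c-commanded by it → coindexation permitted.
*Daniel₃* c-commands the pronoun within its binding domain → coindexation would violate Principle B.
*Ahmad₄*: the pronoun c-commands this R-expression → coindexation would violate Principle C on *Ahmad₄*.
*Diego₅*: the pronoun c-commands this R-expression → coindexation would violate Principle C on *Diego₅*.

{1, 2}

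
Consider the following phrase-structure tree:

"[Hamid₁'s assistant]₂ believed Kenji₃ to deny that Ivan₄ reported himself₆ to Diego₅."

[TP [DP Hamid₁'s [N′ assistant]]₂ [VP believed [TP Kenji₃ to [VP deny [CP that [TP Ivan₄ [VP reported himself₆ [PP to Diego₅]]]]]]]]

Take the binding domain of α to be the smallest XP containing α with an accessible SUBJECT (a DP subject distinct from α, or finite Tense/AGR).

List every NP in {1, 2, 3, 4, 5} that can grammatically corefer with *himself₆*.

{4}

*himself* is an anaphor, so Principle A applies: it must be bound in its binding domain.
Binding domain of *himself₆*: the embedded TP, whose subject is Ivan₄.
*Hamid₁* does not c-command the anaphor → cannot bind it.
*[Hamid₁'s assistant]₂* c-commands the anaphor but is outside its binding domain → cannot satisfy Principle A.
*Kenji₃* c-commands the anaphor but is outside its binding domain → cannot satisfy Principle A.
*Ivan₄* c-commands the anaphor within its binding domain → licit binder.
*Diego₅* does not c-command the anaphor → cannot bind it.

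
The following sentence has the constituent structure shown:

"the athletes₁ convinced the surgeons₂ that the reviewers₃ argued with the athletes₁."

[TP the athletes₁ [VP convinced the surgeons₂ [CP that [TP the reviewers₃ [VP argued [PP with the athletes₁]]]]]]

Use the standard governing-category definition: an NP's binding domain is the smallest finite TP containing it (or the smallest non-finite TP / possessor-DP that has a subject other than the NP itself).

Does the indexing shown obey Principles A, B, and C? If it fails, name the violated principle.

Principle C

The two coindexed NPs are *the athletes₁* (the lower occurrence) and *the athletes₁* (the higher occurrence).
*the athletes₁* (the lower occurrence) is an R-expression. Principle C requires it to be free everywhere.
*the athletes₁* (the higher occurrence) c-commands it and carries the same index.
The R-expression is bound → Principle C violation.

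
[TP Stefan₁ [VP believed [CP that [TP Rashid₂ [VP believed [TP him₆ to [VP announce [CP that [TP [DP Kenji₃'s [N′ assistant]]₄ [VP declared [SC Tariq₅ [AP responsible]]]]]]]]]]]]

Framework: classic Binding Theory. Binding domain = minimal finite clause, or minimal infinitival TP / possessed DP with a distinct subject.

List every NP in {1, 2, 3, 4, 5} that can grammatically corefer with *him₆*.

*him* is a pronoun, so Principle B applies: it must be free in its binding domain.
Binding domain of *him₆*: the embedded TP, whose subject is Rashid₂.
*Stefan₁* c-commands the pronoun but from outside its binding domain, and is not c-commanded by it → coindexation permitted.
*Rashid₂* c-commands the pronoun within its binding domain → coindexation would violate Principle B.
*Kenji₃*: the pronoun c-commands this R-expression → coindexation would violate Principle C on *Kenji₃*.
*[Kenji₃'s assistant]₄*: the pronoun c-commands this R-expression → coindexation would violate Principle C on *[Kenji₃'s assistant]₄*.
*Tariq₅*: the pronoun c-commands this R-expression → coindexation would violate Principle C on *Tariq₅*.

{1}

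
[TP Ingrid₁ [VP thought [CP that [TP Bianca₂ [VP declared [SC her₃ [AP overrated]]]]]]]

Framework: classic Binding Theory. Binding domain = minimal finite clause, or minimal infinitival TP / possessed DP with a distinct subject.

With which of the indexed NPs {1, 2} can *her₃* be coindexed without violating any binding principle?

*her* is a pronoun, so Principle B applies: it must be free in its binding domain.
Binding domain of *her₃*: the embedded TP, whose subject is Bianca₂.
*Ingrid₁* c-commands the pronoun but from outside its binding domain, and is not c-commanded by it → coindexation permitted.
*Bianca₂* c-commands the pronoun within its binding domain → coindexation would violate Principle B.

{1}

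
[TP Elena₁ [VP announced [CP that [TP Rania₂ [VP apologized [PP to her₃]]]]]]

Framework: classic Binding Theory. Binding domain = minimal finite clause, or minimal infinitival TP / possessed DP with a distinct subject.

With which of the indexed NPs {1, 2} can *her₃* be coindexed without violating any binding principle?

*her* is a pronoun, so Principle B applies: it must be free in its binding domain.
Binding domain of *her₃*: the embedded TP, whose subject is Rania₂.
*Elena₁* c-commands the pronoun but from outside its binding domain, and is not c-commanded by it → coindexation permitted.
*Rania₂* c-commands the pronoun within its binding domain → coindexation would violate Principle B.

{1}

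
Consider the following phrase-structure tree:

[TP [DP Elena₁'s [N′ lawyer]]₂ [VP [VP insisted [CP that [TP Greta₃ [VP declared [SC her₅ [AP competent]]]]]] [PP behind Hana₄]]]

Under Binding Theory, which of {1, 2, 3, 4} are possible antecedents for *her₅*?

{1, 2, 4}

*her* is a pronoun, so Principle B applies: it must be free in its binding domain.
Binding domain of *her₅*: the embedded TP, whose subject is Greta₃.
*Elena₁* and the pronoun do not c-command one another → neither Principle B nor Principle C is at stake; coindexation permitted.
*[Elena₁'s lawyer]₂* c-commands the pronoun but from outside its binding domain, and is not c-commanded by it → coindexation permitted.
*Greta₃* c-commands the pronoun within its binding domain → coindexation would violate Principle B.
*Hana₄* and the pronoun do not c-command one another → neither Principle B nor Principle C is at stake; coindexation permitted.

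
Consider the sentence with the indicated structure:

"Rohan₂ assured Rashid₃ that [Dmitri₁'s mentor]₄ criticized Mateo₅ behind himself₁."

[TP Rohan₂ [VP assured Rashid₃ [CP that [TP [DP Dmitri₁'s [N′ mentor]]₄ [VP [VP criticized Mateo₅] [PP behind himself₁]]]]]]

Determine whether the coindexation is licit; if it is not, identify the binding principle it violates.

Principle A

The two coindexed NPs are *Dmitri₁* and *himself₁*.
*himself₁* is an anaphor. Principle A requires it to be bound within its binding domain — the embedded TP, whose subject is [Dmitri₁'s mentor]₄.
Within that domain it is c-commanded by *[Dmitri₁'s mentor]₄*, which does not share its index.
*Dmitri₁* does not c-command the anaphor at all.
The anaphor is unbound in its domain → Principle A violation.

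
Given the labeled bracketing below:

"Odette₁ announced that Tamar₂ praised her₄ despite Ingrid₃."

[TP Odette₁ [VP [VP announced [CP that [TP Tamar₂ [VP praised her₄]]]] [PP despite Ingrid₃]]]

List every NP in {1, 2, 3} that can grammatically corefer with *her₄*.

{1, 3}

*her* is a pronoun, so Principle B applies: it must be free in its binding domain.
Binding domain of *her₄*: the embedded TP, whose subject is Tamar₂.
*Odette₁* c-commands the pronoun but from outside its binding domain, and is not c-commanded by it → coindexation permitted.
*Tamar₂* c-commands the pronoun within its binding domain → coindexation would violate Principle B.
*Ingrid₃* and the pronoun do not c-command one another → neither Principle B nor Principle C is at stake; coindexation permitted.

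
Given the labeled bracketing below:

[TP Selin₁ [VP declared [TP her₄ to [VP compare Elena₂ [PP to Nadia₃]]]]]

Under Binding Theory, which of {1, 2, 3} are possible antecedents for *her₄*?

*her* is a pronoun, so Principle B applies: it must be free in its binding domain.
Binding domain of *her₄*: the matrix TP, whose subject is Selin₁.
*Selin₁* c-commands the pronoun within its binding domain → coindexation would violate Principle B.
*Elena₂*: the pronoun c-commands this R-expression → coindexation would violate Principle C on *Elena₂*.
*Nadia₃*: the pronoun c-commands this R-expression → coindexation would violate Principle C on *Nadia₃*.

none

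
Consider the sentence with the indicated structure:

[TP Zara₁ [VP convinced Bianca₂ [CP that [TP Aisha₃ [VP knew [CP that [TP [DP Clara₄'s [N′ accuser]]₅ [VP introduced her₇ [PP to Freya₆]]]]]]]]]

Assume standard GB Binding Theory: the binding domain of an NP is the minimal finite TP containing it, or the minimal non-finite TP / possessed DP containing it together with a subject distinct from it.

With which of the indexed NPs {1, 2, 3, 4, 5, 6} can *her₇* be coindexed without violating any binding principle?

{1, 2, 3, 4}

*her* is a pronoun, so Principle B applies: it must be free in its binding domain.
Binding domain of *her₇*: the embedded TP, whose subject is [Clara₄'s accuser]₅.
*Zara₁* c-commands the pronoun but from outside its binding domain, and is not c-commanded by it → coindexation permitted.
*Bianca₂* c-commands the pronoun but from outside its binding domain, and is not c-commanded by it → coindexation permitted.
*Aisha₃* c-commands the pronoun but from outside its binding domain, and is not c-commanded by it → coindexation permitted.
*Clara₄* and the pronoun do not c-command one another → neither Principle B nor Principle C is at stake; coindexation permitted.
*[Clara₄'s accuser]₅* c-commands the pronoun within its binding domain → coindexation would violate Principle B.
*Freya₆*: the pronoun c-commands this R-expression → coindexation would violate Principle C on *Freya₆*.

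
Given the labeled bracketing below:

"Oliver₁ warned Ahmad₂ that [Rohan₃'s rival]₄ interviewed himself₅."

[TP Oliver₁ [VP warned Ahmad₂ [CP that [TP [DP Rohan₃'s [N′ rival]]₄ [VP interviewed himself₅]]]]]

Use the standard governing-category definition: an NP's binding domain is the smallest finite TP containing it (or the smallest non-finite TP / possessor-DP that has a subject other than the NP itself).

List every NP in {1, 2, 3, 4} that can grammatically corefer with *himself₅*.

{4}

*himself* is an anaphor, so Principle A applies: it must be bound in its binding domain.
Binding domain of *himself₅*: the embedded TP, whose subject is [Rohan₃'s rival]₄.
*Oliver₁* c-commands the anaphor but is outside its binding domain → cannot satisfy Principle A.
*Ahmad₂* c-commands the anaphor but is outside its binding domain → cannot satisfy Principle A.
*Rohan₃* does not c-command the anaphor → cannot bind it.
*[Rohan₃'s rival]₄* c-commands the anaphor within its binding domain → licit binder.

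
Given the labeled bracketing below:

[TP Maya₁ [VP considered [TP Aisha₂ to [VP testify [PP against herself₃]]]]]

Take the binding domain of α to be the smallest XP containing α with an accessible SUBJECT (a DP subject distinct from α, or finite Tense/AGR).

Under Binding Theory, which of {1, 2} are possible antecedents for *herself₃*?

*herself* is an anaphor, so Principle A applies: it must be bound in its binding domain.
Binding domain of *herself₃*: the embedded TP, whose subject is Aisha₂.
*Maya₁* c-commands the anaphor but is outside its binding domain → cannot satisfy Principle A.
*Aisha₂* c-commands the anaphor within its binding domain → licit binder.

{2}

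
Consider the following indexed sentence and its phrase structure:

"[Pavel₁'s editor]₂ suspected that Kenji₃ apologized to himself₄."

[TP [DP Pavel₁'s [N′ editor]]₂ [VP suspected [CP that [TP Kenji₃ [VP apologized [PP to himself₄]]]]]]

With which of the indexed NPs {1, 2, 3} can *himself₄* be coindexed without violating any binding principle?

{3}

*himself* is an anaphor, so Principle A applies: it must be bound in its binding domain.
Binding domain of *himself₄*: the embedded TP, whose subject is Kenji₃.
*Pavel₁* does not c-command the anaphor → cannot bind it.
*[Pavel₁'s editor]₂* c-commands the anaphor but is outside its binding domain → cannot satisfy Principle A.
*Kenji₃* c-commands the anaphor within its binding domain → licit binder.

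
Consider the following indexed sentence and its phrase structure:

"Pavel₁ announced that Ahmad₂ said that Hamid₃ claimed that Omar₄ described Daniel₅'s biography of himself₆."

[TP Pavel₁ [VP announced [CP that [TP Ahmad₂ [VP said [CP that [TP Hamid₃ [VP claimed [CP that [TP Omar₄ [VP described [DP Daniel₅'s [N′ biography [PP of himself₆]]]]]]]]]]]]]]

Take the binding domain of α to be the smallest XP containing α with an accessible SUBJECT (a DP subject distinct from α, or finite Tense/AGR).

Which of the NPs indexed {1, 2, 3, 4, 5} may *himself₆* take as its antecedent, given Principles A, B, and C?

*himself* is an anaphor, so Principle A applies: it must be bound in its binding domain.
Binding domain of *himself₆*: the possessed DP, whose subject is Daniel₅.
*Pavel₁* c-commands the anaphor but is outside its binding domain → cannot satisfy Principle A.
*Ahmad₂* c-commands the anaphor but is outside its binding domain → cannot satisfy Principle A.
*Hamid₃* c-commands the anaphor but is outside its binding domain → cannot satisfy Principle A.
*Omar₄* c-commands the anaphor but is outside its binding domain → cannot satisfy Principle A.
*Daniel₅* c-commands the anaphor within its binding domain → licit binder.

{5}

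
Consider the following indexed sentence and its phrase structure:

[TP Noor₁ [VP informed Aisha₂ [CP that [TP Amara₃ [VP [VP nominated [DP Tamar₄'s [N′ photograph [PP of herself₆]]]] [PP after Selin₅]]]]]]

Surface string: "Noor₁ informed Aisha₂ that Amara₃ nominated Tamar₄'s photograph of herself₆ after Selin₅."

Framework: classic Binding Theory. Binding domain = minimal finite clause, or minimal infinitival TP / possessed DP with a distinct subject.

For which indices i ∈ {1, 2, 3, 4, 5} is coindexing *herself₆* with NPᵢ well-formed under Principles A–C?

{4}

*herself* is an anaphor, so Principle A applies: it must be bound in its binding domain.
Binding domain of *herself₆*: the possessed DP, whose subject is Tamar₄.
*Noor₁* c-commands the anaphor but is outside its binding domain → cannot satisfy Principle A.
*Aisha₂* c-commands the anaphor but is outside its binding domain → cannot satisfy Principle A.
*Amara₃* c-commands the anaphor but is outside its binding domain → cannot satisfy Principle A.
*Tamar₄* c-commands the anaphor within its binding domain → licit binder.
*Selin₅* does not c-command the anaphor → cannot bind it.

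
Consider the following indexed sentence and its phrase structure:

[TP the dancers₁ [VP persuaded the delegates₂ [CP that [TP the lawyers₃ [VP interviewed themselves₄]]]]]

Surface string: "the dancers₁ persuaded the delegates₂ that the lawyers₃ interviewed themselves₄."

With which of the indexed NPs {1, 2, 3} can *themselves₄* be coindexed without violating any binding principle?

*themselves* is an anaphor, so Principle A applies: it must be bound in its binding domain.
Binding domain of *themselves₄*: the embedded TP, whose subject is the lawyers₃.
*the dancers₁* c-commands the anaphor but is outside its binding domain → cannot satisfy Principle A.
*the delegates₂* c-commands the anaphor but is outside its binding domain → cannot satisfy Principle A.
*the lawyers₃* c-commands the anaphor within its binding domain → licit binder.

{3}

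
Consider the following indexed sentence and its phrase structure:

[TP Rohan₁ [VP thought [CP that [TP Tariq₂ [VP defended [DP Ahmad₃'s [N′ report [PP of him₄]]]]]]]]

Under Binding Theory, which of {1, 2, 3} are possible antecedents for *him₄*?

{1, 2}

*him* is a pronoun, so Principle B applies: it must be free in its binding domain.
Binding domain of *him₄*: the possessed DP, whose subject is Ahmad₃.
*Rohan₁* c-commands the pronoun but from outside its binding domain, and is not c-commanded by it → coindexation permitted.
*Tariq₂* c-commands the pronoun but from outside its binding domain, and is not c-commanded by it → coindexation permitted.
*Ahmad₃* c-commands the pronoun within its binding domain → coindexation would violate Principle B.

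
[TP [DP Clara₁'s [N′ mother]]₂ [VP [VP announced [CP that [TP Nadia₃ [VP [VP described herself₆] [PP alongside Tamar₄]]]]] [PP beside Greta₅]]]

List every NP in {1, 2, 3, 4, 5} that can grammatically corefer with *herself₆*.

*herself* is an anaphor, so Principle A applies: it must be bound in its binding domain.
Binding domain of *herself₆*: the embedded TP, whose subject is Nadia₃.
*Clara₁* does not c-command the anaphor → cannot bind it.
*[Clara₁'s mother]₂* c-commands the anaphor but is outside its binding domain → cannot satisfy Principle A.
*Nadia₃* c-commands the anaphor within its binding domain → licit binder.
*Tamar₄* does not c-command the anaphor → cannot bind it.
*Greta₅* does not c-command the anaphor → cannot bind it.

{3}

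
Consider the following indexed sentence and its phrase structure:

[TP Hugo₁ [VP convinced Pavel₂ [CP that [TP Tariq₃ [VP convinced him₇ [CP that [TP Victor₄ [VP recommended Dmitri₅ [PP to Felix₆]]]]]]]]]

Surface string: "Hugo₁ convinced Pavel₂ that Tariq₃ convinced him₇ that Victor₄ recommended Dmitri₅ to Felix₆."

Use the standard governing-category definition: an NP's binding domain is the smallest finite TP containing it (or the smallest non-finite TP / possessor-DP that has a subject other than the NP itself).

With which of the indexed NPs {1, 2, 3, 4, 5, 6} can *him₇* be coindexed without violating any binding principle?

*him* is a pronoun, so Principle B applies: it must be free in its binding domain.
Binding domain of *him₇*: the embedded TP, whose subject is Tariq₃.
*Hugo₁* c-commands the pronoun but from outside its binding domain, and is not c-commanded by it → coindexation permitted.
*Pavel₂* c-commands the pronoun but from outside its binding domain, and is not c-commanded by it → coindexation permitted.
*Tariq₃* c-commands the pronoun within its binding domain → coindexation would violate Principle B.
*Victor₄*: the pronoun c-commands this R-expression → coindexation would violate Principle C on *Victor₄*.
*Dmitri₅*: the pronoun c-commands this R-expression → coindexation would violate Principle C on *Dmitri₅*.
*Felix₆*: the pronoun c-commands this R-expression → coindexation would violate Principle C on *Felix₆*.

{1, 2}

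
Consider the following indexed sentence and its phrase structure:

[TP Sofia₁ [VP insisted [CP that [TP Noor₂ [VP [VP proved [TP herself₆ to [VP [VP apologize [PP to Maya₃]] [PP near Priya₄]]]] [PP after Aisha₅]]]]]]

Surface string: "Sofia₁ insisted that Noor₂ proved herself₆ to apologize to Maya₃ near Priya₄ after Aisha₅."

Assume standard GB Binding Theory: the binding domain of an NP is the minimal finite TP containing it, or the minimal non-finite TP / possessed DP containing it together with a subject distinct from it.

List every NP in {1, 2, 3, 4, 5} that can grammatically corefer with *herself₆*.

*herself* is an anaphor, so Principle A applies: it must be bound in its binding domain.
Binding domain of *herself₆*: the embedded TP, whose subject is Noor₂.
*Sofia₁* c-commands the anaphor but is outside its binding domain → cannot satisfy Principle A.
*Noor₂* c-commands the anaphor within its binding domain → licit binder.
*Maya₃* does not c-command the anaphor → cannot bind it.
*Priya₄* does not c-command the anaphor → cannot bind it.
*Aisha₅* does not c-command the anaphor → cannot bind it.

{2}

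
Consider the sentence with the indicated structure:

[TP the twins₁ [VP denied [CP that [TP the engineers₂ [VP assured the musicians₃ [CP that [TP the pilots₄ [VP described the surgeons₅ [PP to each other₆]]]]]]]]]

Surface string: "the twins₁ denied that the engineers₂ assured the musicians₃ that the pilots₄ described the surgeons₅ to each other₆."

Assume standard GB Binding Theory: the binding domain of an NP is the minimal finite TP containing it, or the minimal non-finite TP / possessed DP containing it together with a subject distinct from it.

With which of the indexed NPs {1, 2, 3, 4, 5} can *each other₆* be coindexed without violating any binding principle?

*each other* is an anaphor, so Principle A applies: it must be bound in its binding domain.
Binding domain of *each other₆*: the embedded TP, whose subject is the pilots₄.
*the twins₁* c-commands the anaphor but is outside its binding domain → cannot satisfy Principle A.
*the engineers₂* c-commands the anaphor but is outside its binding domain → cannot satisfy Principle A.
*the musicians₃* c-commands the anaphor but is outside its binding domain → cannot satisfy Principle A.
*the pilots₄* c-commands the anaphor within its binding domain → licit binder.
*the surgeons₅* c-commands the anaphor within its binding domain → licit binder.

{4, 5}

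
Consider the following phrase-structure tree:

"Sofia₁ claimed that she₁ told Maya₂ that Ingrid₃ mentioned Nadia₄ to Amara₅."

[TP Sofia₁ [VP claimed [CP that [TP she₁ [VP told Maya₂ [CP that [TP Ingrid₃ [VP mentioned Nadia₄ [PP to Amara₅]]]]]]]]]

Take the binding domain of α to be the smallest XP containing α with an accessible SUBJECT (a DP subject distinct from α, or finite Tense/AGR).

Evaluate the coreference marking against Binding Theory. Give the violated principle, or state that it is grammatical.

The two coindexed NPs are *Sofia₁* and *she₁*.
*she₁* is a pronoun; nothing c-commands it within its binding domain (the embedded TP.), so Principle B holds trivially.
*Sofia₁* is an R-expression; *she₁* does not c-command it, and no other NP shares its index, so Principle C is satisfied.
All principles are respected.

grammatical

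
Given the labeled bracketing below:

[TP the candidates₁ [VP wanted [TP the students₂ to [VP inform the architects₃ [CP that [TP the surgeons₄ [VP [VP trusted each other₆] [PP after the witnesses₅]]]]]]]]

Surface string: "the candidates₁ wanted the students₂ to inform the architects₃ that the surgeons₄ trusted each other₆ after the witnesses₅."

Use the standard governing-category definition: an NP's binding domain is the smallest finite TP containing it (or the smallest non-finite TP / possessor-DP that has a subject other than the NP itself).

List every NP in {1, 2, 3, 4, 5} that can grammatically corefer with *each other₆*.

{4}

*each other* is an anaphor, so Principle A applies: it must be bound in its binding domain.
Binding domain of *each other₆*: the embedded TP, whose subject is the surgeons₄.
*the candidates₁* c-commands the anaphor but is outside its binding domain → cannot satisfy Principle A.
*the students₂* c-commands the anaphor but is outside its binding domain → cannot satisfy Principle A.
*the architects₃* c-commands the anaphor but is outside its binding domain → cannot satisfy Principle A.
*the surgeons₄* c-commands the anaphor within its binding domain → licit binder.
*the witnesses₅* does not c-command the anaphor → cannot bind it.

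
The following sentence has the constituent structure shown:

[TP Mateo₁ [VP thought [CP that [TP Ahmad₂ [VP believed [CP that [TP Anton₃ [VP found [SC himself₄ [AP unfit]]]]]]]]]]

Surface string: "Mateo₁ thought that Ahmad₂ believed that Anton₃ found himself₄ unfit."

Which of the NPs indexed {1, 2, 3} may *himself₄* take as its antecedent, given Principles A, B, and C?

*himself* is an anaphor, so Principle A applies: it must be bound in its binding domain.
Binding domain of *himself₄*: the embedded TP, whose subject is Anton₃.
*Mateo₁* c-commands the anaphor but is outside its binding domain → cannot satisfy Principle A.
*Ahmad₂* c-commands the anaphor but is outside its binding domain → cannot satisfy Principle A.
*Anton₃* c-commands the anaphor within its binding domain → licit binder.

{3}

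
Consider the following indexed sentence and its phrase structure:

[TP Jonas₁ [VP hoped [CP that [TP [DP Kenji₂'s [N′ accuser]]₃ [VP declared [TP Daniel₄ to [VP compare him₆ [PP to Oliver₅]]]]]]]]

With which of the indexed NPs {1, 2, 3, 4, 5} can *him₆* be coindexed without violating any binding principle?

*him* is a pronoun, so Principle B applies: it must be free in its binding domain.
Binding domain of *him₆*: the embedded TP, whose subject is Daniel₄.
*Jonas₁* c-commands the pronoun but from outside its binding domain, and is not c-commanded by it → coindexation permitted.
*Kenji₂* and the pronoun do not c-command one another → neither Principle B nor Principle C is at stake; coindexation permitted.
*[Kenji₂'s accuser]₃* c-commands the pronoun but from outside its binding domain, and is not c-commanded by it → coindexation permitted.
*Daniel₄* c-commands the pronoun within its binding domain → coindexation would violate Principle B.
*Oliver₅*: the pronoun c-commands this R-expression → coindexation would violate Principle C on *Oliver₅*.

{1, 2, 3}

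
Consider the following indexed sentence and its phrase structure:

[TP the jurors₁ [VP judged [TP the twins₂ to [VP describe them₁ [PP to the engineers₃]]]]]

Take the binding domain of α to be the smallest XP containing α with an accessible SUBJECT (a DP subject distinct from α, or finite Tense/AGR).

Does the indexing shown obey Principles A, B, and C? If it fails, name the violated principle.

The two coindexed NPs are *the jurors₁* and *them₁*.
*them₁* is a pronoun; its binding domain is the embedded TP, whose subject is the twins₂. Within that domain it is c-commanded only by *the twins₂*, which carries a different index — the pronoun is free locally, so Principle B holds.
*the jurors₁* is an R-expression; *them₁* does not c-command it, and no other NP shares its index, so Principle C is satisfied.
All principles are respected.

grammatical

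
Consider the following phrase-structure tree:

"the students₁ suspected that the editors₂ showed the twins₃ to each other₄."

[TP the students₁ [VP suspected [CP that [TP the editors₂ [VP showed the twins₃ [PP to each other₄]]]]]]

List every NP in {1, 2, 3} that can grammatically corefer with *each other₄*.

*each other* is an anaphor, so Principle A applies: it must be bound in its binding domain.
Binding domain of *each other₄*: the embedded TP, whose subject is the editors₂.
*the students₁* c-commands the anaphor but is outside its binding domain → cannot satisfy Principle A.
*the editors₂* c-commands the anaphor within its binding domain → licit binder.
*the twins₃* c-commands the anaphor within its binding domain → licit binder.

{2, 3}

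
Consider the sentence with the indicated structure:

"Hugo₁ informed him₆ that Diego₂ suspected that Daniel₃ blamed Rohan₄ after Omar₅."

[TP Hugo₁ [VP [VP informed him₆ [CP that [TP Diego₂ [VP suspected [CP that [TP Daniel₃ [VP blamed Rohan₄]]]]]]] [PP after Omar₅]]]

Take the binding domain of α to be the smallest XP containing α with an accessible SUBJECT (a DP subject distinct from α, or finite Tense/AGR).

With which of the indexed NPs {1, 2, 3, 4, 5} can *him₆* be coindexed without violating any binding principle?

{5}

*him* is a pronoun, so Principle B applies: it must be free in its binding domain.
Binding domain of *him₆*: the matrix TP, whose subject is Hugo₁.
*Hugo₁* c-commands the pronoun within its binding domain → coindexation would violate Principle B.
*Diego₂*: the pronoun c-commands this R-expression → coindexation would violate Principle C on *Diego₂*.
*Daniel₃*: the pronoun c-commands this R-expression → coindexation would violate Principle C on *Daniel₃*.
*Rohan₄*: the pronoun c-commands this R-expression → coindexation would violate Principle C on *Rohan₄*.
*Omar₅* and the pronoun do not c-command one another → neither Principle B nor Principle C is at stake; coindexation permitted.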